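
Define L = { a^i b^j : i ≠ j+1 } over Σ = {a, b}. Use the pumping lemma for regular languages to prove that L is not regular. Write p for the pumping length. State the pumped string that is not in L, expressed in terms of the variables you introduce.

a^{p+p!} b^{p+p!-1}

Assume L is regular. Let p be the pumping length given by the pumping lemma.
Choose w = a^p b^{p+p!-1}. Since p ≠ (p+p!-1)+1 = p+p!, w ∈ L; and |w| ≥ p.
The pumping lemma gives a decomposition w = xyz where |xy| ≤ p and |y| > 0.
Because |xy| ≤ p and w begins with p copies of a, we have y = a^k with 1 ≤ k ≤ p.
Since 1 ≤ k ≤ p, k divides p!; set t = 1 + p!/k. Then xy^t z has p + (p!/k)·k = p + p! copies of a. Now the a-count is p+p! and (b-count)+1 = (p+p!-1)+1 = p+p!, so i ≠ j+1 fails. So xy^t z = a^{p+p!} b^{p+p!-1} ∉ L.
Contradiction. Therefore L is not regular.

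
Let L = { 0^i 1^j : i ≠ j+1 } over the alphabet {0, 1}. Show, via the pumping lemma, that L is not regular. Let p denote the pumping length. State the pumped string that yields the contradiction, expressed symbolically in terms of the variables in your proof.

Suppose for contradiction that L is regular, and let p be the pumping length.
Choose w = 0^p 1^{p+p!-1}. Since p ≠ (p+p!-1)+1 = p+p!, w ∈ L; and |w| ≥ p.
The pumping lemma gives a decomposition w = xyz where |xy| ≤ p and y is nonempty.
Since the first p symbols of w are all 0's and |xy| ≤ p, y lies entirely in the leading 0-block: y = 0^k for some k with 1 ≤ k ≤ p.
Since 1 ≤ k ≤ p, k divides p!; set t = 1 + p!/k. Then xy^t z has p + (p!/k)·k = p + p! copies of 0. Now the 0-count is p+p! and (1-count)+1 = (p+p!-1)+1 = p+p!, so i ≠ j+1 fails. So xy^t z = 0^{p+p!} 1^{p+p!-1} ∉ L.
This is a contradiction; hence L is not regular.

0^{p+p!} 1^{p+p!-1}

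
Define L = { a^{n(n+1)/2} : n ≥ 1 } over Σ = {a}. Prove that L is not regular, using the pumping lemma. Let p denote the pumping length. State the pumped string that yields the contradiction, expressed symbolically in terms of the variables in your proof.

Assume L is regular; let p be its pumping constant.
Take w = a^{p(p+1)/2} ∈ L with |w| = p(p+1)/2 ≥ p.
By the pumping lemma, w = xyz with |xy| ≤ p and |y| ≥ 1.
Then y = a^k for some k with 1 ≤ k ≤ p.
Pump with i = 2: xy^2z = a^{p(p+1)/2+k}. Since 1 ≤ k ≤ p, p(p+1)/2 < p(p+1)/2+k ≤ p(p+1)/2+p < (p+1)(p+2)/2, so p(p+1)/2+k is strictly between consecutive triangular numbers. So xy^2z ∉ L.
Contradiction. Therefore L is not regular.

a^{p(p+1)/2+k}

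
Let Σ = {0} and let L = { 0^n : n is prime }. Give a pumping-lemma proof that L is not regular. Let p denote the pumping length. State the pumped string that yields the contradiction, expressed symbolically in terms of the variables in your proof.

0^{q(1+k)}

Suppose for contradiction that L is regular, and let p be the pumping length.
Let q be a prime with q ≥ p+2 (infinitely many primes exist), and take w = 0^q ∈ L with |w| = q ≥ p.
By the pumping lemma, w = xyz with |xy| ≤ p and |y| ≥ 1.
Then y = 0^k for some k with 1 ≤ k ≤ p.
Since 1 ≤ k ≤ p, |xz| = q-k. Pump with i = q+1: |xy^{q+1}z| = (q-k)+(q+1)k = q+qk = q(1+k), which is composite (both factors ≥ 2). So xy^{q+1}z = 0^{q(1+k)} ∉ L.
This contradicts the pumping lemma, so L is not regular.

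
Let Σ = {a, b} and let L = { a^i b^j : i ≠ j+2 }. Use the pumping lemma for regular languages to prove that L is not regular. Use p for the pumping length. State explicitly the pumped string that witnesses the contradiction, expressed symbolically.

a^{p+p!} b^{p+p!-2}

Assume L is regular; let p be its pumping constant.
Choose w = a^p b^{p+p!-2}. Since p ≠ (p+p!-2)+2 = p+p!, w ∈ L; and |w| ≥ p.
Write w = xyz as guaranteed by the lemma, with |xy| ≤ p and |y| > 0.
Since the first p symbols of w are all a's and |xy| ≤ p, y lies entirely in the leading a-block: y = a^k for some k with 1 ≤ k ≤ p.
Since 1 ≤ k ≤ p, k divides p!; set t = 1 + p!/k. Then xy^t z has p + (p!/k)·k = p + p! copies of a. Now the a-count is p+p! and (b-count)+2 = (p+p!-2)+2 = p+p!, so i ≠ j+2 fails. So xy^t z = a^{p+p!} b^{p+p!-2} ∉ L.
This contradicts the pumping lemma, so L is not regular.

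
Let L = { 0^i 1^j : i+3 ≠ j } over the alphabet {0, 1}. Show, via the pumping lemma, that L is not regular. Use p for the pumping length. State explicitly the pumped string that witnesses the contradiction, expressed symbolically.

0^{p+p!} 1^{p+p!+3}

Suppose for contradiction that L is regular, and let p be the pumping length.
Choose w = 0^p 1^{p+p!+3}. Since p ≠ (p+p!+3)-3 = p+p!, w ∈ L; and |w| ≥ p.
The pumping lemma gives a decomposition w = xyz where |xy| ≤ p and y is nonempty.
Because |xy| ≤ p and w begins with p copies of 0, we have y = 0^k with 1 ≤ k ≤ p.
Since 1 ≤ k ≤ p, k divides p!; set t = 1 + p!/k. Then xy^t z has p + (p!/k)·k = p + p! copies of 0. Now the 0-count is p+p! and (1-count)-3 = (p+p!+3)-3 = p+p!, so i+3 ≠ j fails. So xy^t z = 0^{p+p!} 1^{p+p!+3} ∉ L.
Contradiction. Therefore L is not regular.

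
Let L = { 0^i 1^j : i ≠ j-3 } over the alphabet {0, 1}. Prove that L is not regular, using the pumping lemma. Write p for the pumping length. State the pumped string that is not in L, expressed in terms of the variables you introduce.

0^{p+p!} 1^{p+p!+3}

Toward a contradiction, assume L is regular with pumping length p.
Choose w = 0^p 1^{p+p!+3}. Since p ≠ (p+p!+3)-3 = p+p!, w ∈ L; and |w| ≥ p.
The pumping lemma gives a decomposition w = xyz where |xy| ≤ p and |y| > 0.
Since the first p symbols of w are all 0's and |xy| ≤ p, y lies entirely in the leading 0-block: y = 0^k for some k with 1 ≤ k ≤ p.
Since 1 ≤ k ≤ p, k divides p!; set t = 1 + p!/k. Then xy^t z has p + (p!/k)·k = p + p! copies of 0. Now the 0-count is p+p! and (1-count)-3 = (p+p!+3)-3 = p+p!, so i ≠ j-3 fails. So xy^t z = 0^{p+p!} 1^{p+p!+3} ∉ L.
This is a contradiction; hence L is not regular.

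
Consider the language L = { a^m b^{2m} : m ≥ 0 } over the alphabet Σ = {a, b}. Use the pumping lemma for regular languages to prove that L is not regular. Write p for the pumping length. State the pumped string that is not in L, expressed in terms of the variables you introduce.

a^{p+k} b^{2p}

Assume L is regular. Let p be the pumping length given by the pumping lemma.
Choose w = a^p b^{2p}, which is in L with |w| = 3p ≥ p.
Write w = xyz as guaranteed by the lemma, with |xy| ≤ p and |y| > 0.
Since the first p symbols of w are all a's and |xy| ≤ p, y lies entirely in the leading a-block: y = a^k for some k with 1 ≤ k ≤ p.
Pump with i = 2: xy^2z = a^{p+k} b^{2p}. For this to lie in L we would need 2p = 2(p+k), which forces k = 0. But k ≥ 1, so xy^2z ∉ L.
This contradicts the pumping lemma, so L is not regular.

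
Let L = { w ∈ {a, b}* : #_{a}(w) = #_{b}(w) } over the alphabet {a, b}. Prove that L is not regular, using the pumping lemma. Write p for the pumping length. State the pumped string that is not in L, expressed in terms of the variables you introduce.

a^{p+k} b^p

Toward a contradiction, assume L is regular with pumping length p.
Choose w = a^p b^p ∈ L with |w| = 2p ≥ p.
Write w = xyz as guaranteed by the lemma, with |xy| ≤ p and y is nonempty.
Since the first p symbols of w are all a's and |xy| ≤ p, y lies entirely in the leading a-block: y = a^k for some k with 1 ≤ k ≤ p.
Pump with i = 2: xy^2z = a^{p+k} b^p has p+k occurrences of a but only p of b. Since k ≥ 1 the counts differ, so xy^2z ∉ L.
This is a contradiction; hence L is not regular.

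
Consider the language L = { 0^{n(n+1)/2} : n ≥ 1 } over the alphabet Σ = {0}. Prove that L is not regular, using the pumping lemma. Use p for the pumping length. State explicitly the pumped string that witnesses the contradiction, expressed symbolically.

0^{p(p+1)/2+k}

Assume L is regular; let p be its pumping constant.
Take w = 0^{p(p+1)/2} ∈ L with |w| = p(p+1)/2 ≥ p.
The pumping lemma gives a decomposition w = xyz where |xy| ≤ p and |y| ≥ 1.
Then y = 0^k for some k with 1 ≤ k ≤ p.
Pump with i = 2: xy^2z = 0^{p(p+1)/2+k}. Since 1 ≤ k ≤ p, p(p+1)/2 < p(p+1)/2+k ≤ p(p+1)/2+p < (p+1)(p+2)/2, so p(p+1)/2+k is strictly between consecutive triangular numbers. So xy^2z ∉ L.
Contradiction. Therefore L is not regular.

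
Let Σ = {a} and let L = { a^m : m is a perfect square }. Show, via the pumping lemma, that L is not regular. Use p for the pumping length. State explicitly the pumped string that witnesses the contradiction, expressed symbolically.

Toward a contradiction, assume L is regular with pumping length p.
Take w = a^{p²} ∈ L with |w| = p² ≥ p.
The pumping lemma gives a decomposition w = xyz where |xy| ≤ p and |y| > 0.
Then y = a^k for some k with 1 ≤ k ≤ p.
Pump with i = 2: xy^2z = a^{p²+k}. Since 1 ≤ k ≤ p, p² < p²+k ≤ p²+p < (p+1)², so p²+k lies strictly between consecutive squares and is not a perfect square. So xy^2z ∉ L.
This is a contradiction; hence L is not regular.

a^{p²+k}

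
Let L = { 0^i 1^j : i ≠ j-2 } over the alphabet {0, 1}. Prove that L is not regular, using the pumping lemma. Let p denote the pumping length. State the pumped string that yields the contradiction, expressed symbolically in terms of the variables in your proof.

0^{p+p!} 1^{p+p!+2}

Assume L is regular; let p be its pumping constant.
Choose w = 0^p 1^{p+p!+2}. Since p ≠ (p+p!+2)-2 = p+p!, w ∈ L; and |w| ≥ p.
The pumping lemma gives a decomposition w = xyz where |xy| ≤ p and |y| ≥ 1.
The first p characters of w are 0's, so xy (and hence y) consists only of 0's. Write y = 0^k, 1 ≤ k ≤ p.
Since 1 ≤ k ≤ p, k divides p!; set t = 1 + p!/k. Then xy^t z has p + (p!/k)·k = p + p! copies of 0. Now the 0-count is p+p! and (1-count)-2 = (p+p!+2)-2 = p+p!, so i ≠ j-2 fails. So xy^t z = 0^{p+p!} 1^{p+p!+2} ∉ L.
This is a contradiction; hence L is not regular.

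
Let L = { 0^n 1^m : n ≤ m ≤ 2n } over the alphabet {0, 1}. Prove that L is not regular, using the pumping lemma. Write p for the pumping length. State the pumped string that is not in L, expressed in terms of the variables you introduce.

Suppose for contradiction that L is regular, and let p be the pumping length.
Take w = 0^p 1^p ∈ L (since p ≤ p ≤ 2p), with |w| = 2p ≥ p.
By the pumping lemma, w = xyz with |xy| ≤ p and |y| ≥ 1.
The first p characters of w are 0's, so xy (and hence y) consists only of 0's. Write y = 0^k, 1 ≤ k ≤ p.
Pump with i = 2: xy^2z = 0^{p+k} 1^p. Now n = p+k > p = m, so the condition n ≤ m fails. Thus xy^2z ∉ L.
This contradicts the pumping lemma, so L is not regular.

0^{p+k} 1^p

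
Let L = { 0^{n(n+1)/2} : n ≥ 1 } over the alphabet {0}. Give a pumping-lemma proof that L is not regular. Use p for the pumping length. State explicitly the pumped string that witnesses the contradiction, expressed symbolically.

0^{p(p+1)/2+k}

Assume L is regular; let p be its pumping constant.
Take w = 0^{p(p+1)/2} ∈ L with |w| = p(p+1)/2 ≥ p.
Write w = xyz as guaranteed by the lemma, with |xy| ≤ p and |y| > 0.
Then y = 0^k for some k with 1 ≤ k ≤ p.
Pump with i = 2: xy^2z = 0^{p(p+1)/2+k}. Since 1 ≤ k ≤ p, p(p+1)/2 < p(p+1)/2+k ≤ p(p+1)/2+p < (p+1)(p+2)/2, so p(p+1)/2+k is strictly between consecutive triangular numbers. So xy^2z ∉ L.
This contradicts the pumping lemma, so L is not regular.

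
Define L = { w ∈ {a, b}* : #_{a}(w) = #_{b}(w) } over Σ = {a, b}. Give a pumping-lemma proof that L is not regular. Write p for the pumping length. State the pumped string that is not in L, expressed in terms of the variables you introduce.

Assume L is regular; let p be its pumping constant.
Choose w = a^p b^p ∈ L with |w| = 2p ≥ p.
By the pumping lemma, w = xyz with |xy| ≤ p and |y| > 0.
The first p characters of w are a's, so xy (and hence y) consists only of a's. Write y = a^k, 1 ≤ k ≤ p.
Pump with i = 2: xy^2z = a^{p+k} b^p has p+k occurrences of a but only p of b. Since k ≥ 1 the counts differ, so xy^2z ∉ L.
Contradiction. Therefore L is not regular.

a^{p+k} b^p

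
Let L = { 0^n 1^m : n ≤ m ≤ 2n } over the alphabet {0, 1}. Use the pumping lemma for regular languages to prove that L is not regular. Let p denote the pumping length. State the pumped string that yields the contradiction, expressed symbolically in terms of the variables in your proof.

Suppose for contradiction that L is regular, and let p be the pumping length.
Take w = 0^p 1^p ∈ L (since p ≤ p ≤ 2p), with |w| = 2p ≥ p.
The pumping lemma gives a decomposition w = xyz where |xy| ≤ p and y is nonempty.
Since the first p symbols of w are all 0's and |xy| ≤ p, y lies entirely in the leading 0-block: y = 0^k for some k with 1 ≤ k ≤ p.
Pump with i = 2: xy^2z = 0^{p+k} 1^p. Now n = p+k > p = m, so the condition n ≤ m fails. Thus xy^2z ∉ L.
This is a contradiction; hence L is not regular.

0^{p+k} 1^p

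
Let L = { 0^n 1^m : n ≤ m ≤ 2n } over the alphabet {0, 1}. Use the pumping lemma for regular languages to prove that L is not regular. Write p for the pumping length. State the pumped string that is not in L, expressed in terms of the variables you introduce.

0^{p+k} 1^p

Assume L is regular; let p be its pumping constant.
Take w = 0^p 1^p ∈ L (since p ≤ p ≤ 2p), with |w| = 2p ≥ p.
Write w = xyz as guaranteed by the lemma, with |xy| ≤ p and |y| > 0.
Because |xy| ≤ p and w begins with p copies of 0, we have y = 0^k with 1 ≤ k ≤ p.
Pump with i = 2: xy^2z = 0^{p+k} 1^p. Now n = p+k > p = m, so the condition n ≤ m fails. Thus xy^2z ∉ L.
This is a contradiction; hence L is not regular.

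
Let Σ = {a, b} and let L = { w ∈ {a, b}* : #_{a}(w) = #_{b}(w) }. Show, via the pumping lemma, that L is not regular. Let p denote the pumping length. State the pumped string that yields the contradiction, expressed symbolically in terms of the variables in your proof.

Assume L is regular. Let p be the pumping length given by the pumping lemma.
Choose w = a^p b^p ∈ L with |w| = 2p ≥ p.
Write w = xyz as guaranteed by the lemma, with |xy| ≤ p and |y| ≥ 1.
Because |xy| ≤ p and w begins with p copies of a, we have y = a^k with 1 ≤ k ≤ p.
Pump with i = 2: xy^2z = a^{p+k} b^p has p+k occurrences of a but only p of b. Since k ≥ 1 the counts differ, so xy^2z ∉ L.
Contradiction. Therefore L is not regular.

a^{p+k} b^p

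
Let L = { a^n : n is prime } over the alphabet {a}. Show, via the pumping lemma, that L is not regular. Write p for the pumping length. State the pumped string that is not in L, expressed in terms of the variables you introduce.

Suppose for contradiction that L is regular, and let p be the pumping length.
Let q be a prime with q ≥ p+2 (infinitely many primes exist), and take w = a^q ∈ L with |w| = q ≥ p.
The pumping lemma gives a decomposition w = xyz where |xy| ≤ p and |y| ≥ 1.
Then y = a^k for some k with 1 ≤ k ≤ p.
Since 1 ≤ k ≤ p, |xz| = q-k. Pump with i = q+1: |xy^{q+1}z| = (q-k)+(q+1)k = q+qk = q(1+k), which is composite (both factors ≥ 2). So xy^{q+1}z = a^{q(1+k)} ∉ L.
Contradiction. Therefore L is not regular.

a^{q(1+k)}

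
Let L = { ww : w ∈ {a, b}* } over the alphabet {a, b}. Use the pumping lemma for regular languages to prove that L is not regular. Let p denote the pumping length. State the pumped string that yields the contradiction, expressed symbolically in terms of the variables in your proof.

a^{p+k} b^p a^p b^p

Suppose for contradiction that L is regular, and let p be the pumping length.
Take w = a^p b^p a^p b^p = uu where u = a^pb^p; then w ∈ L and |w| = 4p ≥ p.
Write w = xyz as guaranteed by the lemma, with |xy| ≤ p and |y| > 0.
Because |xy| ≤ p and w begins with p copies of a, we have y = a^k with 1 ≤ k ≤ p.
Pump with i = 2: xy^2z = a^{p+k} b^p a^p b^p, of length 4p+k. Suppose this equals vv. The string starts with a and ends with b, so v does too; thus the boundary between the two copies of v is a b→a transition. There is exactly one such transition, at position 2p+k, so |v| = 2p+k and |vv| = 4p+2k ≠ 4p+k since k ≥ 1. So xy^2z ∉ L.
This contradicts the pumping lemma, so L is not regular.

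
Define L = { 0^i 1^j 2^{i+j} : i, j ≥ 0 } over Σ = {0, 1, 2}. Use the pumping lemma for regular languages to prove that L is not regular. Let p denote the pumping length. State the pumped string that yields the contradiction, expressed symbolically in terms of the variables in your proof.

Assume L is regular. Let p be the pumping length given by the pumping lemma.
Take w = 0^p 1^p 2^{2p} ∈ L (with i=j=p, i+j=2p), |w| = 4p ≥ p.
By the pumping lemma, w = xyz with |xy| ≤ p and |y| > 0.
The first p characters of w are 0's, so xy (and hence y) consists only of 0's. Write y = 0^k, 1 ≤ k ≤ p.
Consider xy^2z = 0^{p+k} 1^p 2^{2p}. Now the 0- and 1-counts sum to 2p+k, but the 2-count is 2p ≠ 2p+k. So xy^2z ∉ L.
This contradicts the pumping lemma, so L is not regular.

0^{p+k} 1^p 2^{2p}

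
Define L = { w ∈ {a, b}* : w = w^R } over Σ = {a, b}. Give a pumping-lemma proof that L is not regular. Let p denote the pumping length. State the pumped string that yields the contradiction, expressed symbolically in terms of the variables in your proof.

Toward a contradiction, assume L is regular with pumping length p.
Take w = a^p b a^p, a palindrome of length 2p+1 ≥ p.
By the pumping lemma, w = xyz with |xy| ≤ p and |y| ≥ 1.
Since the first p symbols of w are all a's and |xy| ≤ p, y lies entirely in the leading a-block: y = a^k for some k with 1 ≤ k ≤ p.
Pump with i = 2: xy^2z = a^{p+k} b a^p. Its reverse is a^p b a^{p+k}, which differs from xy^2z since k ≥ 1. So xy^2z is not a palindrome and xy^2z ∉ L.
Contradiction. Therefore L is not regular.

a^{p+k} b a^p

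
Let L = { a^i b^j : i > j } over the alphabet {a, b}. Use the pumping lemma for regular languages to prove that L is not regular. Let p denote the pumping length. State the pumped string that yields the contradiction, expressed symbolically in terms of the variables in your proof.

Assume L is regular. Let p be the pumping length given by the pumping lemma.
Choose w = a^{p+1} b^p ∈ L, with |w| = 2p+1 ≥ p.
By the pumping lemma, w = xyz with |xy| ≤ p and |y| > 0.
Since the first p symbols of w are all a's and |xy| ≤ p, y lies entirely in the leading a-block: y = a^k for some k with 1 ≤ k ≤ p.
Consider xy^0z = xz = a^{p+1-k} b^p. Since k ≥ 1, the a-count p+1-k is at most p, so i > j fails; thus xz ∉ L.
This contradicts the pumping lemma, so L is not regular.

a^{p+1-k} b^p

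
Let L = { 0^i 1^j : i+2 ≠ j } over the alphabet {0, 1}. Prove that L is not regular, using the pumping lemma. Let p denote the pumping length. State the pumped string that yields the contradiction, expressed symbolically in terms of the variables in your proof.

0^{p+p!} 1^{p+p!+2}

Suppose for contradiction that L is regular, and let p be the pumping length.
Choose w = 0^p 1^{p+p!+2}. Since p ≠ (p+p!+2)-2 = p+p!, w ∈ L; and |w| ≥ p.
The pumping lemma gives a decomposition w = xyz where |xy| ≤ p and y is nonempty.
Because |xy| ≤ p and w begins with p copies of 0, we have y = 0^k with 1 ≤ k ≤ p.
Since 1 ≤ k ≤ p, k divides p!; set t = 1 + p!/k. Then xy^t z has p + (p!/k)·k = p + p! copies of 0. Now the 0-count is p+p! and (1-count)-2 = (p+p!+2)-2 = p+p!, so i+2 ≠ j fails. So xy^t z = 0^{p+p!} 1^{p+p!+2} ∉ L.
This is a contradiction; hence L is not regular.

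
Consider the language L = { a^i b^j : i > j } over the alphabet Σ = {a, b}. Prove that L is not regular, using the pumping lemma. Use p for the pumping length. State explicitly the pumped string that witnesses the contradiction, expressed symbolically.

Toward a contradiction, assume L is regular with pumping length p.
Choose w = a^{p+1} b^p ∈ L, with |w| = 2p+1 ≥ p.
Write w = xyz as guaranteed by the lemma, with |xy| ≤ p and |y| ≥ 1.
The first p characters of w are a's, so xy (and hence y) consists only of a's. Write y = a^k, 1 ≤ k ≤ p.
Consider xy^0z = xz = a^{p+1-k} b^p. Since k ≥ 1, the a-count p+1-k is at most p, so i > j fails; thus xz ∉ L.
This is a contradiction; hence L is not regular.

a^{p+1-k} b^p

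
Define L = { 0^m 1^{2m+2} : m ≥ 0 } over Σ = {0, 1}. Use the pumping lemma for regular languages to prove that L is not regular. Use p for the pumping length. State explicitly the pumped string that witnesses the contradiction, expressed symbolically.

0^{p+k} 1^{2p+2}

Suppose for contradiction that L is regular, and let p be the pumping length.
Take w = 0^p 1^{2p+2}. Then w ∈ L and |w| = 3p+2 ≥ p.
By the pumping lemma, w = xyz with |xy| ≤ p and |y| ≥ 1.
Because |xy| ≤ p and w begins with p copies of 0, we have y = 0^k with 1 ≤ k ≤ p.
Pump with i = 2: xy^2z = 0^{p+k} 1^{2p+2}. For this to lie in L we would need 2p+2 = 2(p+k)+2, which forces k = 0. But k ≥ 1, so xy^2z ∉ L.
Contradiction. Therefore L is not regular.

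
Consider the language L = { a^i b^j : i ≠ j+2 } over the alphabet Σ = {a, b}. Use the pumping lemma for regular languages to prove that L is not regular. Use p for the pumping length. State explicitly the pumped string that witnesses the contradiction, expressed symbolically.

Assume L is regular. Let p be the pumping length given by the pumping lemma.
Choose w = a^p b^{p+p!-2}. Since p ≠ (p+p!-2)+2 = p+p!, w ∈ L; and |w| ≥ p.
Write w = xyz as guaranteed by the lemma, with |xy| ≤ p and |y| > 0.
The first p characters of w are a's, so xy (and hence y) consists only of a's. Write y = a^k, 1 ≤ k ≤ p.
Since 1 ≤ k ≤ p, k divides p!; set t = 1 + p!/k. Then xy^t z has p + (p!/k)·k = p + p! copies of a. Now the a-count is p+p! and (b-count)+2 = (p+p!-2)+2 = p+p!, so i ≠ j+2 fails. So xy^t z = a^{p+p!} b^{p+p!-2} ∉ L.
This contradicts the pumping lemma, so L is not regular.

a^{p+p!} b^{p+p!-2}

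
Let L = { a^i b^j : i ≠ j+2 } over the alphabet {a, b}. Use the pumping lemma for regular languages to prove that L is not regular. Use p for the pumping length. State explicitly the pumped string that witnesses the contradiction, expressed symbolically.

Suppose for contradiction that L is regular, and let p be the pumping length.
Choose w = a^p b^{p+p!-2}. Since p ≠ (p+p!-2)+2 = p+p!, w ∈ L; and |w| ≥ p.
By the pumping lemma, w = xyz with |xy| ≤ p and y is nonempty.
The first p characters of w are a's, so xy (and hence y) consists only of a's. Write y = a^k, 1 ≤ k ≤ p.
Since 1 ≤ k ≤ p, k divides p!; set t = 1 + p!/k. Then xy^t z has p + (p!/k)·k = p + p! copies of a. Now the a-count is p+p! and (b-count)+2 = (p+p!-2)+2 = p+p!, so i ≠ j+2 fails. So xy^t z = a^{p+p!} b^{p+p!-2} ∉ L.
This is a contradiction; hence L is not regular.

a^{p+p!} b^{p+p!-2}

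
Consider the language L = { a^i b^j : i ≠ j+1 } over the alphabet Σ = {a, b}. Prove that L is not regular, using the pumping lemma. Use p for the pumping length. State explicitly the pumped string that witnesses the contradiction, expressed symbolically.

Toward a contradiction, assume L is regular with pumping length p.
Choose w = a^p b^{p+p!-1}. Since p ≠ (p+p!-1)+1 = p+p!, w ∈ L; and |w| ≥ p.
Write w = xyz as guaranteed by the lemma, with |xy| ≤ p and y is nonempty.
The first p characters of w are a's, so xy (and hence y) consists only of a's. Write y = a^k, 1 ≤ k ≤ p.
Since 1 ≤ k ≤ p, k divides p!; set t = 1 + p!/k. Then xy^t z has p + (p!/k)·k = p + p! copies of a. Now the a-count is p+p! and (b-count)+1 = (p+p!-1)+1 = p+p!, so i ≠ j+1 fails. So xy^t z = a^{p+p!} b^{p+p!-1} ∉ L.
This contradicts the pumping lemma, so L is not regular.

a^{p+p!} b^{p+p!-1}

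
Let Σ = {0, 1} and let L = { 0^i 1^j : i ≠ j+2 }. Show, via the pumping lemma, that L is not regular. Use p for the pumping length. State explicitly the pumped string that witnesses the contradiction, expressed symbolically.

0^{p+p!} 1^{p+p!-2}

Suppose for contradiction that L is regular, and let p be the pumping length.
Choose w = 0^p 1^{p+p!-2}. Since p ≠ (p+p!-2)+2 = p+p!, w ∈ L; and |w| ≥ p.
Write w = xyz as guaranteed by the lemma, with |xy| ≤ p and y is nonempty.
Because |xy| ≤ p and w begins with p copies of 0, we have y = 0^k with 1 ≤ k ≤ p.
Since 1 ≤ k ≤ p, k divides p!; set t = 1 + p!/k. Then xy^t z has p + (p!/k)·k = p + p! copies of 0. Now the 0-count is p+p! and (1-count)+2 = (p+p!-2)+2 = p+p!, so i ≠ j+2 fails. So xy^t z = 0^{p+p!} 1^{p+p!-2} ∉ L.
Contradiction. Therefore L is not regular.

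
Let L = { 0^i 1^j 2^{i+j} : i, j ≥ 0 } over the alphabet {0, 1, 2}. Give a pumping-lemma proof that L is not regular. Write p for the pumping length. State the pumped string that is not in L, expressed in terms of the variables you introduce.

0^{p+k} 1^p 2^{2p}

Assume L is regular. Let p be the pumping length given by the pumping lemma.
Take w = 0^p 1^p 2^{2p} ∈ L (with i=j=p, i+j=2p), |w| = 4p ≥ p.
Write w = xyz as guaranteed by the lemma, with |xy| ≤ p and |y| > 0.
Since the first p symbols of w are all 0's and |xy| ≤ p, y lies entirely in the leading 0-block: y = 0^k for some k with 1 ≤ k ≤ p.
Consider xy^2z = 0^{p+k} 1^p 2^{2p}. Now the 0- and 1-counts sum to 2p+k, but the 2-count is 2p ≠ 2p+k. So xy^2z ∉ L.
This is a contradiction; hence L is not regular.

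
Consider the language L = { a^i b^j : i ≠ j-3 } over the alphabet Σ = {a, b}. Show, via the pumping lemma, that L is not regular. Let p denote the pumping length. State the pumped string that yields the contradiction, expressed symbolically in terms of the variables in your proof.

a^{p+p!} b^{p+p!+3}

Assume L is regular. Let p be the pumping length given by the pumping lemma.
Choose w = a^p b^{p+p!+3}. Since p ≠ (p+p!+3)-3 = p+p!, w ∈ L; and |w| ≥ p.
Write w = xyz as guaranteed by the lemma, with |xy| ≤ p and y is nonempty.
Because |xy| ≤ p and w begins with p copies of a, we have y = a^k with 1 ≤ k ≤ p.
Since 1 ≤ k ≤ p, k divides p!; set t = 1 + p!/k. Then xy^t z has p + (p!/k)·k = p + p! copies of a. Now the a-count is p+p! and (b-count)-3 = (p+p!+3)-3 = p+p!, so i ≠ j-3 fails. So xy^t z = a^{p+p!} b^{p+p!+3} ∉ L.
Contradiction. Therefore L is not regular.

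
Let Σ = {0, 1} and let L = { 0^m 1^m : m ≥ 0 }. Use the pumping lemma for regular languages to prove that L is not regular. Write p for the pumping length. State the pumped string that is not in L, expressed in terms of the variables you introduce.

Toward a contradiction, assume L is regular with pumping length p.
Choose w = 0^p 1^p, which is in L with |w| = 2p ≥ p.
Write w = xyz as guaranteed by the lemma, with |xy| ≤ p and |y| ≥ 1.
Since the first p symbols of w are all 0's and |xy| ≤ p, y lies entirely in the leading 0-block: y = 0^k for some k with 1 ≤ k ≤ p.
Pump with i = 2: xy^2z = 0^{p+k} 1^p. For this to lie in L we would need p = p+k, which forces k = 0. But k ≥ 1, so xy^2z ∉ L.
This contradicts the pumping lemma, so L is not regular.

0^{p+k} 1^p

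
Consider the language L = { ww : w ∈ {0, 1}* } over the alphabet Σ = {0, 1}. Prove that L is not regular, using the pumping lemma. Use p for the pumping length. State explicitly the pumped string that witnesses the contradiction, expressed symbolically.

Assume L is regular. Let p be the pumping length given by the pumping lemma.
Take w = 0^p 1^p 0^p 1^p = uu where u = 0^p1^p; then w ∈ L and |w| = 4p ≥ p.
By the pumping lemma, w = xyz with |xy| ≤ p and y is nonempty.
The first p characters of w are 0's, so xy (and hence y) consists only of 0's. Write y = 0^k, 1 ≤ k ≤ p.
Pump with i = 2: xy^2z = 0^{p+k} 1^p 0^p 1^p, of length 4p+k. Suppose this equals vv. The string starts with 0 and ends with 1, so v does too; thus the boundary between the two copies of v is a 1→0 transition. There is exactly one such transition, at position 2p+k, so |v| = 2p+k and |vv| = 4p+2k ≠ 4p+k since k ≥ 1. So xy^2z ∉ L.
This contradicts the pumping lemma, so L is not regular.

0^{p+k} 1^p 0^p 1^p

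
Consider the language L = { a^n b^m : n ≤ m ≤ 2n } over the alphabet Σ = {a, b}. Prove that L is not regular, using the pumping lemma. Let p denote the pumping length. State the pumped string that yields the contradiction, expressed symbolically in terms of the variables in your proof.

a^{p+k} b^p

Assume L is regular. Let p be the pumping length given by the pumping lemma.
Take w = a^p b^p ∈ L (since p ≤ p ≤ 2p), with |w| = 2p ≥ p.
Write w = xyz as guaranteed by the lemma, with |xy| ≤ p and |y| > 0.
Since the first p symbols of w are all a's and |xy| ≤ p, y lies entirely in the leading a-block: y = a^k for some k with 1 ≤ k ≤ p.
Pump with i = 2: xy^2z = a^{p+k} b^p. Now n = p+k > p = m, so the condition n ≤ m fails. Thus xy^2z ∉ L.
This contradicts the pumping lemma, so L is not regular.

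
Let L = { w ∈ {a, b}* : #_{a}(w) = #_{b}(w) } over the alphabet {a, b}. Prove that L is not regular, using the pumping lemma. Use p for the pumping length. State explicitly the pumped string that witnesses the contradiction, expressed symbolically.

a^{p+k} b^p

Assume L is regular; let p be its pumping constant.
Choose w = a^p b^p ∈ L with |w| = 2p ≥ p.
Write w = xyz as guaranteed by the lemma, with |xy| ≤ p and |y| > 0.
Since the first p symbols of w are all a's and |xy| ≤ p, y lies entirely in the leading a-block: y = a^k for some k with 1 ≤ k ≤ p.
Pump with i = 2: xy^2z = a^{p+k} b^p has p+k occurrences of a but only p of b. Since k ≥ 1 the counts differ, so xy^2z ∉ L.
Contradiction. Therefore L is not regular.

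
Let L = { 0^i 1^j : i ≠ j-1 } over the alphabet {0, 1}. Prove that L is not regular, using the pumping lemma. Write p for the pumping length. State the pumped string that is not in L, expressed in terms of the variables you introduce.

Assume L is regular. Let p be the pumping length given by the pumping lemma.
Choose w = 0^p 1^{p+p!+1}. Since p ≠ (p+p!+1)-1 = p+p!, w ∈ L; and |w| ≥ p.
By the pumping lemma, w = xyz with |xy| ≤ p and |y| ≥ 1.
The first p characters of w are 0's, so xy (and hence y) consists only of 0's. Write y = 0^k, 1 ≤ k ≤ p.
Since 1 ≤ k ≤ p, k divides p!; set t = 1 + p!/k. Then xy^t z has p + (p!/k)·k = p + p! copies of 0. Now the 0-count is p+p! and (1-count)-1 = (p+p!+1)-1 = p+p!, so i ≠ j-1 fails. So xy^t z = 0^{p+p!} 1^{p+p!+1} ∉ L.
This contradicts the pumping lemma, so L is not regular.

0^{p+p!} 1^{p+p!+1}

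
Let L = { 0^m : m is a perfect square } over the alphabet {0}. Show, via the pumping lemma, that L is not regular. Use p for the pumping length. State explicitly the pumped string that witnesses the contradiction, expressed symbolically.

Suppose for contradiction that L is regular, and let p be the pumping length.
Take w = 0^{p²} ∈ L with |w| = p² ≥ p.
Write w = xyz as guaranteed by the lemma, with |xy| ≤ p and y is nonempty.
Then y = 0^k for some k with 1 ≤ k ≤ p.
Pump with i = 2: xy^2z = 0^{p²+k}. Since 1 ≤ k ≤ p, p² < p²+k ≤ p²+p < (p+1)², so p²+k lies strictly between consecutive squares and is not a perfect square. So xy^2z ∉ L.
Contradiction. Therefore L is not regular.

0^{p²+k}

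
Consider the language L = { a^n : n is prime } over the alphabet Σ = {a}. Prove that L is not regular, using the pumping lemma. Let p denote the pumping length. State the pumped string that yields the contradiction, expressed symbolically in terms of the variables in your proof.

Assume L is regular. Let p be the pumping length given by the pumping lemma.
Let q be a prime with q ≥ p+2 (infinitely many primes exist), and take w = a^q ∈ L with |w| = q ≥ p.
By the pumping lemma, w = xyz with |xy| ≤ p and |y| ≥ 1.
Then y = a^k for some k with 1 ≤ k ≤ p.
Since 1 ≤ k ≤ p, |xz| = q-k. Pump with i = q+1: |xy^{q+1}z| = (q-k)+(q+1)k = q+qk = q(1+k), which is composite (both factors ≥ 2). So xy^{q+1}z = a^{q(1+k)} ∉ L.
Contradiction. Therefore L is not regular.

a^{q(1+k)}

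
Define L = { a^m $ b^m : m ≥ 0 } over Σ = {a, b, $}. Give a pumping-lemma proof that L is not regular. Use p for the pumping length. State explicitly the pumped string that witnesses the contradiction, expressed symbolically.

Assume L is regular. Let p be the pumping length given by the pumping lemma.
Take w = a^p $ b^p ∈ L with |w| = 2p+1 ≥ p.
By the pumping lemma, w = xyz with |xy| ≤ p and |y| ≥ 1.
Since the first p symbols of w are all a's and |xy| ≤ p, y lies entirely in the leading a-block: y = a^k for some k with 1 ≤ k ≤ p.
Pump with i = 2: xy^2z = a^{p+k} $ b^p, which would require p+k = p. But k ≥ 1, so xy^2z ∉ L.
This is a contradiction; hence L is not regular.

a^{p+k} $ b^p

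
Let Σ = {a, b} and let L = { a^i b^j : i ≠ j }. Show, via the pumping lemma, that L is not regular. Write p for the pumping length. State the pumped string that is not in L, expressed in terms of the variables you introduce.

a^{p+p!} b^{p+p!}

Assume L is regular. Let p be the pumping length given by the pumping lemma.
Choose w = a^p b^{p+p!}. Since p ≠ p+p!, w ∈ L; and |w| ≥ p.
By the pumping lemma, w = xyz with |xy| ≤ p and |y| ≥ 1.
The first p characters of w are a's, so xy (and hence y) consists only of a's. Write y = a^k, 1 ≤ k ≤ p.
Since 1 ≤ k ≤ p, k divides p!; set t = 1 + p!/k. Then xy^t z has p + (p!/k)·k = p + p! copies of a. Now the a-count equals the b-count, so i ≠ j fails. So xy^t z = a^{p+p!} b^{p+p!} ∉ L.
This is a contradiction; hence L is not regular.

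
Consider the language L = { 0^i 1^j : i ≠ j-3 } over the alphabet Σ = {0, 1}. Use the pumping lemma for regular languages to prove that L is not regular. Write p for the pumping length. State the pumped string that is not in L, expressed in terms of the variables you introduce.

Suppose for contradiction that L is regular, and let p be the pumping length.
Choose w = 0^p 1^{p+p!+3}. Since p ≠ (p+p!+3)-3 = p+p!, w ∈ L; and |w| ≥ p.
Write w = xyz as guaranteed by the lemma, with |xy| ≤ p and |y| > 0.
Since the first p symbols of w are all 0's and |xy| ≤ p, y lies entirely in the leading 0-block: y = 0^k for some k with 1 ≤ k ≤ p.
Since 1 ≤ k ≤ p, k divides p!; set t = 1 + p!/k. Then xy^t z has p + (p!/k)·k = p + p! copies of 0. Now the 0-count is p+p! and (1-count)-3 = (p+p!+3)-3 = p+p!, so i ≠ j-3 fails. So xy^t z = 0^{p+p!} 1^{p+p!+3} ∉ L.
Contradiction. Therefore L is not regular.

0^{p+p!} 1^{p+p!+3}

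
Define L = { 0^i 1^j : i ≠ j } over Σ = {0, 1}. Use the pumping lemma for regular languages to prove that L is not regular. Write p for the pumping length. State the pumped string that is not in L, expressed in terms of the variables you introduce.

0^{p+p!} 1^{p+p!}

Suppose for contradiction that L is regular, and let p be the pumping length.
Choose w = 0^p 1^{p+p!}. Since p ≠ p+p!, w ∈ L; and |w| ≥ p.
By the pumping lemma, w = xyz with |xy| ≤ p and y is nonempty.
Since the first p symbols of w are all 0's and |xy| ≤ p, y lies entirely in the leading 0-block: y = 0^k for some k with 1 ≤ k ≤ p.
Since 1 ≤ k ≤ p, k divides p!; set t = 1 + p!/k. Then xy^t z has p + (p!/k)·k = p + p! copies of 0. Now the 0-count equals the 1-count, so i ≠ j fails. So xy^t z = 0^{p+p!} 1^{p+p!} ∉ L.
This is a contradiction; hence L is not regular.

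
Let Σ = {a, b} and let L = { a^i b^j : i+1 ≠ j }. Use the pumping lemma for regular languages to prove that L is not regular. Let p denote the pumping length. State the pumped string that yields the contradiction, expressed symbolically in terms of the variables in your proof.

a^{p+p!} b^{p+p!+1}

Toward a contradiction, assume L is regular with pumping length p.
Choose w = a^p b^{p+p!+1}. Since p ≠ (p+p!+1)-1 = p+p!, w ∈ L; and |w| ≥ p.
By the pumping lemma, w = xyz with |xy| ≤ p and y is nonempty.
Since the first p symbols of w are all a's and |xy| ≤ p, y lies entirely in the leading a-block: y = a^k for some k with 1 ≤ k ≤ p.
Since 1 ≤ k ≤ p, k divides p!; set t = 1 + p!/k. Then xy^t z has p + (p!/k)·k = p + p! copies of a. Now the a-count is p+p! and (b-count)-1 = (p+p!+1)-1 = p+p!, so i+1 ≠ j fails. So xy^t z = a^{p+p!} b^{p+p!+1} ∉ L.
This contradicts the pumping lemma, so L is not regular.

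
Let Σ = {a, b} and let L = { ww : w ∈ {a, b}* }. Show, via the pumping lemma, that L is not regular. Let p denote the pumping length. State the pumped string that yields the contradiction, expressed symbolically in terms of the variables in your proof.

a^{p+k} b^p a^p b^p

Assume L is regular. Let p be the pumping length given by the pumping lemma.
Take w = a^p b^p a^p b^p = uu where u = a^pb^p; then w ∈ L and |w| = 4p ≥ p.
Write w = xyz as guaranteed by the lemma, with |xy| ≤ p and |y| > 0.
Since the first p symbols of w are all a's and |xy| ≤ p, y lies entirely in the leading a-block: y = a^k for some k with 1 ≤ k ≤ p.
Pump with i = 2: xy^2z = a^{p+k} b^p a^p b^p, of length 4p+k. Suppose this equals vv. The string starts with a and ends with b, so v does too; thus the boundary between the two copies of v is a b→a transition. There is exactly one such transition, at position 2p+k, so |v| = 2p+k and |vv| = 4p+2k ≠ 4p+k since k ≥ 1. So xy^2z ∉ L.
This is a contradiction; hence L is not regular.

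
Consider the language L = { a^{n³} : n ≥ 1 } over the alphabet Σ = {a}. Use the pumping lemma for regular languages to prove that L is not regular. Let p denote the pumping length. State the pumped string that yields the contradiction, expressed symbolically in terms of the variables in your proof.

Assume L is regular; let p be its pumping constant.
Take w = a^{p³} ∈ L with |w| = p³ ≥ p.
Write w = xyz as guaranteed by the lemma, with |xy| ≤ p and y is nonempty.
Then y = a^k for some k with 1 ≤ k ≤ p.
Pump with i = 2: xy^2z = a^{p³+k}. Since 1 ≤ k ≤ p, p³ < p³+k ≤ p³+p < p³+3p²+3p+1 = (p+1)³, so p³+k is not a perfect cube. So xy^2z ∉ L.
Contradiction. Therefore L is not regular.

a^{p³+k}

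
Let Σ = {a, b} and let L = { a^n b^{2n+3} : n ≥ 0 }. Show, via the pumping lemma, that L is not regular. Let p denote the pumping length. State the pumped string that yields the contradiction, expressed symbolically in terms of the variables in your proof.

Assume L is regular. Let p be the pumping length given by the pumping lemma.
Take w = a^p b^{2p+3}. Then w ∈ L and |w| = 3p+3 ≥ p.
The pumping lemma gives a decomposition w = xyz where |xy| ≤ p and y is nonempty.
Because |xy| ≤ p and w begins with p copies of a, we have y = a^k with 1 ≤ k ≤ p.
Pump with i = 2: xy^2z = a^{p+k} b^{2p+3}. For this to lie in L we would need 2p+3 = 2(p+k)+3, which forces k = 0. But k ≥ 1, so xy^2z ∉ L.
This is a contradiction; hence L is not regular.

a^{p+k} b^{2p+3}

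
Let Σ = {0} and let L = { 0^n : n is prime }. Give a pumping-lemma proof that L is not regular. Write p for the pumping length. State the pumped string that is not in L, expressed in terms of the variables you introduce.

Toward a contradiction, assume L is regular with pumping length p.
Let q be a prime with q ≥ p+2 (infinitely many primes exist), and take w = 0^q ∈ L with |w| = q ≥ p.
By the pumping lemma, w = xyz with |xy| ≤ p and y is nonempty.
Then y = 0^k for some k with 1 ≤ k ≤ p.
Since 1 ≤ k ≤ p, |xz| = q-k. Pump with i = q+1: |xy^{q+1}z| = (q-k)+(q+1)k = q+qk = q(1+k), which is composite (both factors ≥ 2). So xy^{q+1}z = 0^{q(1+k)} ∉ L.
This contradicts the pumping lemma, so L is not regular.

0^{q(1+k)}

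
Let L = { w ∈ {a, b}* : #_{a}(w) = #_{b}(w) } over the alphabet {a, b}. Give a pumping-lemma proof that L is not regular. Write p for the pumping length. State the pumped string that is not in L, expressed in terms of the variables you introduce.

Assume L is regular. Let p be the pumping length given by the pumping lemma.
Choose w = a^p b^p ∈ L with |w| = 2p ≥ p.
The pumping lemma gives a decomposition w = xyz where |xy| ≤ p and y is nonempty.
Since the first p symbols of w are all a's and |xy| ≤ p, y lies entirely in the leading a-block: y = a^k for some k with 1 ≤ k ≤ p.
Pump with i = 2: xy^2z = a^{p+k} b^p has p+k occurrences of a but only p of b. Since k ≥ 1 the counts differ, so xy^2z ∉ L.
Contradiction. Therefore L is not regular.

a^{p+k} b^p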